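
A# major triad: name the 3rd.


Step by step:
Major triad = root + major 3rd (4 semitones) + perfect 5th (7 semitones)
A triad on A# stacks thirds, so the chord tones use letter names A-C-E
Root: A#
Major 3rd above A#: C##
Perfect 5th above A#: E#
The 3rd = C##


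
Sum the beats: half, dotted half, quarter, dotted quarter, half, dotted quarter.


Reasoning:
Beat values:
  half = 2 beats
  dotted half = 3 beats
  quarter = 1 beat
  dotted quarter = 1.5 beats
  half = 2 beats
  dotted quarter = 1.5 beats
Sum = 2 + 3 + 1 + 1.5 + 2 + 1.5
= 11 beats


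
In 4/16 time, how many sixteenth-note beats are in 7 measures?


Time signature 4/16: the bottom number 16 means the sixteenth note gets one count
The top number 4 means 4 sixteenth-note beats per measure
Total = 4 × 7 measures
= 28 sixteenth-note beats


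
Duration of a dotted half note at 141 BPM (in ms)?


Step by step:
One quarter-note beat = 60000 / BPM = 60000 / 141 ms
Dotted half note = 3 × quarter note
Duration = 3 × 60000 / 141 = 180000 / 141
= 1276.6 ms


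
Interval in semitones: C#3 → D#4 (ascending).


Working:
Absolute semitone position = octave×12 + chromatic position
C#3: 3×12 + 1 = 37
D#4: 4×12 + 3 = 51
Difference = 51 - 37 = 14
= 14 semitones


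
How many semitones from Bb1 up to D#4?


Solution.
Absolute semitone position = octave×12 + chromatic position
Bb1: 1×12 + 10 = 22
D#4: 4×12 + 3 = 51
Difference = 51 - 22 = 29
= 29 semitones


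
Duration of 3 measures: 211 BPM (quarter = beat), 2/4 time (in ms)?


Let's work it out.
Quarter-note beat duration = 60000 / 211 ms
Beats per measure (2/4) = 2
One measure = 2 × 60000 / 211 = 120000 / 211 ms
3 measures = 3 × 120000 / 211 = 360000 / 211
= 1706.2 ms


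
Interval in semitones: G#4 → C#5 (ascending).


Working:
Absolute semitone position = octave×12 + chromatic position
G#4: 4×12 + 8 = 56
C#5: 5×12 + 1 = 61
Difference = 61 - 56 = 5
= 5 semitones


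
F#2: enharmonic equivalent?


Working:
Enharmonic notes sound the same pitch but are spelled with different letter names
F# and Gb name the same pitch class
= Gb2


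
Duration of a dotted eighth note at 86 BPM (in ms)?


Let's work it out.
One quarter-note beat = 60000 / BPM = 60000 / 86 ms
Dotted eighth note = 3/4 × quarter note
Duration = 3/4 × 60000 / 86 = 45000 / 86
= 523.3 ms


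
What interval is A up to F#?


Step by step:
Letter names: A → F spans 6 letter names → a 6th
Semitones: A → F# = 9 half-steps
A 6th of 9 semitones is a major 6th
= major 6th


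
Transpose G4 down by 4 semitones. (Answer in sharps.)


G4: chromatic position 7 in octave 4 → absolute = 4×12 + 7 = 55
Transpose down 4: 55 - 4 = 51
51 = 4×12 + 3 → D# in octave 4
Result = D#4


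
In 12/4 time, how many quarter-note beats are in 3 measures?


Reasoning:
Time signature 12/4: the bottom number 4 means the quarter note gets one count
The top number 12 means 12 quarter-note beats per measure
Total = 12 × 3 measures
= 36 quarter-note beats


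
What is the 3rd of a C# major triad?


Major triad = root + major 3rd (4 semitones) + perfect 5th (7 semitones)
A triad on C# stacks thirds, so the chord tones use letter names C-E-G
Root: C#
Major 3rd above C#: E#
Perfect 5th above C#: G#
The 3rd = E#


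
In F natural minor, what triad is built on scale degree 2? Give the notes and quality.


Reasoning:
F natural minor scale: F G Ab Bb C Db Eb
Diatonic triad on degree 2 stacks scale notes 2, 4, 6: G Bb Db
G→Bb = 3 semitones; G→Db = 6 semitones → diminished triad
= G Bb Db (diminished)


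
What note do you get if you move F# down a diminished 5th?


diminished 5th: 5 letter names, 6 semitones
Letter: F - 4 → B
Pitch: F# - 6 semitones, spelled as a B → B#
= B#


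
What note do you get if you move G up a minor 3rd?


Solution.
minor 3rd: 3 letter names, 3 semitones
Letter: G + 2 → B
Pitch: G + 3 semitones, spelled as a B → Bb
= Bb


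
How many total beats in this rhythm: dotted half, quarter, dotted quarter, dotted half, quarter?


Reasoning:
Beat values:
  dotted half = 3 beats
  quarter = 1 beat
  dotted quarter = 1.5 beats
  dotted half = 3 beats
  quarter = 1 beat
Sum = 3 + 1 + 1.5 + 3 + 1
= 9.5 beats


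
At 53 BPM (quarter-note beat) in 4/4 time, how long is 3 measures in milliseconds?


Let's work it out.
Quarter-note beat duration = 60000 / 53 ms
Beats per measure (4/4) = 4
One measure = 4 × 60000 / 53 = 240000 / 53 ms
3 measures = 3 × 240000 / 53 = 720000 / 53
= 13584.9 ms


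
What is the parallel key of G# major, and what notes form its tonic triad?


Step by step:
Parallel keys share the same tonic but differ in mode
G# major → parallel is G# minor
Tonic triad of G# minor = G# B D#
= G# minor; triad = G# B D#


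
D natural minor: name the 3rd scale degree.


Natural minor scale pattern: W-H-W-W-H-W-W (2-1-2-2-1-2-2 semitones)
Starting from D:
  D + 2 semitones → E
  E + 1 semitone → F
  F + 2 semitones → G
  G + 2 semitones → A
  A + 1 semitone → Bb
  Bb + 2 semitones → C
  C + 2 semitones → D
Scale: D E F G A Bb C
Degree 3 = F


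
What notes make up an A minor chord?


Working:
Minor triad = root + minor 3rd (3 semitones) + perfect 5th (7 semitones)
A triad on A stacks thirds, so the chord tones use letter names A-C-E
Root: A
Minor 3rd above A: C
Perfect 5th above A: E
Chord = A C E


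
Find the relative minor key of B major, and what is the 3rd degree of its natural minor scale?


The relative minor shares the major's key signature and starts on its 6th degree
6th degree = a major 6th above the tonic; a major 6th above B is G#
→ relative minor of B major is G# minor
G# natural minor scale: G# A# B C# D# E F#
= G# minor; 3rd degree = B


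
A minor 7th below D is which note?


Solution.
A 7th spans 7 letter names, so from D we land on E
A minor 7th = 10 semitones below D
Spell E at that pitch: E
= E


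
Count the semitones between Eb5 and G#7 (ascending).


Let's work it out.
Absolute semitone position = octave×12 + chromatic position
Eb5: 5×12 + 3 = 63
G#7: 7×12 + 8 = 92
Difference = 92 - 63 = 29
= 29 semitones


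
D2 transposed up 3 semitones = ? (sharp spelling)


Solution.
D2: chromatic position 2 in octave 2 → absolute = 2×12 + 2 = 26
Transpose up 3: 26 + 3 = 29
29 = 2×12 + 5 → F in octave 2
Result = F2


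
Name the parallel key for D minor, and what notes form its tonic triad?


Working:
Parallel keys share the same tonic but differ in mode
D minor → parallel is D major
Tonic triad of D major = D F# A
= D major; triad = D F# A


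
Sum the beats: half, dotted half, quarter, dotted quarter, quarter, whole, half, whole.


Let's work it out.
Beat values:
  half = 2 beats
  dotted half = 3 beats
  quarter = 1 beat
  dotted quarter = 1.5 beats
  quarter = 1 beat
  whole = 4 beats
  half = 2 beats
  whole = 4 beats
Sum = 2 + 3 + 1 + 1.5 + 1 + 4 + 2 + 4
= 18.5 beats


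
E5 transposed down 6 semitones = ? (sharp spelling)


Solution.
E5: chromatic position 4 in octave 5 → absolute = 5×12 + 4 = 64
Transpose down 6: 64 - 6 = 58
58 = 4×12 + 10 → A# in octave 4
Result = A#4


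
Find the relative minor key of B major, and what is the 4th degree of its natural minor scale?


Step by step:
The relative minor shares the major's key signature and starts on its 6th degree
6th degree = a major 6th above the tonic; a major 6th above B is G#
→ relative minor of B major is G# minor
G# natural minor scale: G# A# B C# D# E F#
= G# minor; 4th degree = C#


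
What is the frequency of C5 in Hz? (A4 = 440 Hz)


Working:
f = 440 × 2^(n/12) where n = semitones from A4
C5: 3 semitones from A4
f = 440 × 2^(3/12)
f = 523.25 Hz


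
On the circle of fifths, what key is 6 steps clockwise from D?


Let's work it out.
Each clockwise step on the circle of fifths moves up a perfect 5th
From D: D → A → E → B → F#/Gb → Db → Ab
= Ab


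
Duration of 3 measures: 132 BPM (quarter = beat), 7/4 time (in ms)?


Quarter-note beat duration = 60000 / 132 ms
Beats per measure (7/4) = 7
One measure = 7 × 60000 / 132 = 420000 / 132 ms
3 measures = 3 × 420000 / 132 = 1260000 / 132
= 9545.5 ms


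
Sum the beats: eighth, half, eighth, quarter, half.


Solution.
Beat values:
  eighth = 0.5 beats
  half = 2 beats
  eighth = 0.5 beats
  quarter = 1 beat
  half = 2 beats
Sum = 0.5 + 2 + 0.5 + 1 + 2
= 6 beats


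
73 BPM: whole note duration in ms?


Step by step:
One quarter-note beat = 60000 / BPM = 60000 / 73 ms
Whole note = 4 × quarter note
Duration = 4 × 60000 / 73 = 240000 / 73
= 3287.7 ms


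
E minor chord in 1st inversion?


Root position: E G B
1st inversion: move root up an octave
Bass note: G
Notes (bottom to top) = G B E


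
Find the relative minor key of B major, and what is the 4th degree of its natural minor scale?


The relative minor shares the major's key signature and starts on its 6th degree
6th degree = a major 6th above the tonic; a major 6th above B is G#
→ relative minor of B major is G# minor
G# natural minor scale: G# A# B C# D# E F#
= G# minor; 4th degree = C#


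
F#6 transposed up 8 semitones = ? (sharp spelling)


Working:
F#6: chromatic position 6 in octave 6 → absolute = 6×12 + 6 = 78
Transpose up 8: 78 + 8 = 86
86 = 7×12 + 2 → D in octave 7
Result = D7


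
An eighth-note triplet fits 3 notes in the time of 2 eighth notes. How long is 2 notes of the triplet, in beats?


Let's work it out.
Triplet: 3 notes occupy the space of 2 eighth notes
Space = 2 × 1/2 = 1 beat
Each triplet note = 1 / 3 = 1/3 beats
2 notes = 2 × 1/3 = 2/3
= 2/3 beats


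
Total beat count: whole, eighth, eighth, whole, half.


Step by step:
Beat values:
  whole = 4 beats
  eighth = 0.5 beats
  eighth = 0.5 beats
  whole = 4 beats
  half = 2 beats
Sum = 4 + 0.5 + 0.5 + 4 + 2
= 11 beats


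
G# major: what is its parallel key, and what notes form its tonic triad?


Parallel keys share the same tonic but differ in mode
G# major → parallel is G# minor
Tonic triad of G# minor = G# B D#
= G# minor; triad = G# B D#


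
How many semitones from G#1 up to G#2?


Let's work it out.
Absolute semitone position = octave×12 + chromatic position
G#1: 1×12 + 8 = 20
G#2: 2×12 + 8 = 32
Difference = 32 - 20 = 12
= 12 semitones


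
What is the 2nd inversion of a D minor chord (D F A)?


Root position: D F A
2nd inversion: move root and 3rd up an octave
Bass note: A
Notes (bottom to top) = A D F


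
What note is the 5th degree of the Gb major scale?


Step by step:
Major scale pattern: W-W-H-W-W-W-H (2-2-1-2-2-2-1 semitones)
Starting from Gb:
  Gb + 2 semitones → Ab
  Ab + 2 semitones → Bb
  Bb + 1 semitone → Cb
  Cb + 2 semitones → Db
  Db + 2 semitones → Eb
  Eb + 2 semitones → F
  F + 1 semitone → Gb
Scale: Gb Ab Bb Cb Db Eb F
Degree 5 = Db


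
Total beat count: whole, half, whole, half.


Beat values:
  whole = 4 beats
  half = 2 beats
  whole = 4 beats
  half = 2 beats
Sum = 4 + 2 + 4 + 2
= 12 beats


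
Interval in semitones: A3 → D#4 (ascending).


Step by step:
Absolute semitone position = octave×12 + chromatic position
A3: 3×12 + 9 = 45
D#4: 4×12 + 3 = 51
Difference = 51 - 45 = 6
= 6 semitones


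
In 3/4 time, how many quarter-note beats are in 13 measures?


Time signature 3/4: the bottom number 4 means the quarter note gets one count
The top number 3 means 3 quarter-note beats per measure
Total = 3 × 13 measures
= 39 quarter-note beats


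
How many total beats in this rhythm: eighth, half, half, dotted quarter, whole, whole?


Let's work it out.
Beat values:
  eighth = 0.5 beats
  half = 2 beats
  half = 2 beats
  dotted quarter = 1.5 beats
  whole = 4 beats
  whole = 4 beats
Sum = 0.5 + 2 + 2 + 1.5 + 4 + 4
= 14 beats


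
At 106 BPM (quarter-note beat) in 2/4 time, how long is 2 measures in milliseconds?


Solution.
Quarter-note beat duration = 60000 / 106 ms
Beats per measure (2/4) = 2
One measure = 2 × 60000 / 106 = 120000 / 106 ms
2 measures = 2 × 120000 / 106 = 240000 / 106
= 2264.2 ms


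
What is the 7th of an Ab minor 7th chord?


Let's work it out.
Minor 7th chord = root + minor 3rd + perfect 5th + minor 7th
Seventh chords stack in thirds, so the letter names are A-C-E-G
Root: Ab
Minor 3rd above Ab: Cb
Perfect 5th above Ab: Eb
Minor 7th above Ab: Gb
The 7th = Gb


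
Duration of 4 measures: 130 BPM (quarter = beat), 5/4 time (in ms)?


Step by step:
Quarter-note beat duration = 60000 / 130 ms
Beats per measure (5/4) = 5
One measure = 5 × 60000 / 130 = 300000 / 130 ms
4 measures = 4 × 300000 / 130 = 1200000 / 130
= 9230.8 ms


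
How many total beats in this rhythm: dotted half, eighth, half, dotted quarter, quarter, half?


Beat values:
  dotted half = 3 beats
  eighth = 0.5 beats
  half = 2 beats
  dotted quarter = 1.5 beats
  quarter = 1 beat
  half = 2 beats
Sum = 3 + 0.5 + 2 + 1.5 + 1 + 2
= 10 beats


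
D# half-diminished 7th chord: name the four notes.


Reasoning:
Half-diminished 7th chord = root + minor 3rd + diminished 5th + minor 7th
Seventh chords stack in thirds, so the letter names are D-F-A-C
Root: D#
Minor 3rd above D#: F#
Diminished 5th above D#: A
Minor 7th above D#: C#
Chord = D# F# A C#


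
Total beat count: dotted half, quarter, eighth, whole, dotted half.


Let's work it out.
Beat values:
  dotted half = 3 beats
  quarter = 1 beat
  eighth = 0.5 beats
  whole = 4 beats
  dotted half = 3 beats
Sum = 3 + 1 + 0.5 + 4 + 3
= 11.5 beats


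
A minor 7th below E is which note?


Let's work it out.
A 7th spans 7 letter names, so from E we land on F
A minor 7th = 10 semitones below E
Spell F at that pitch: F#
= F#


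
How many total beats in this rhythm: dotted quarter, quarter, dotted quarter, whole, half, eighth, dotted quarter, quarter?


Let's work it out.
Beat values:
  dotted quarter = 1.5 beats
  quarter = 1 beat
  dotted quarter = 1.5 beats
  whole = 4 beats
  half = 2 beats
  eighth = 0.5 beats
  dotted quarter = 1.5 beats
  quarter = 1 beat
Sum = 1.5 + 1 + 1.5 + 4 + 2 + 0.5 + 1.5 + 1
= 13 beats


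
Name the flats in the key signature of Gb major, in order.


Flat major keys: C(0), F(1), Bb(2), Eb(3), Ab(4), Db(5), Gb(6), Cb(7)
Gb major has 6 flats
Order of flats: Bb Eb Ab Db Gb Cb Fb → first 6: Bb, Eb, Ab, Db, Gb, Cb
= Bb, Eb, Ab, Db, Gb, Cb


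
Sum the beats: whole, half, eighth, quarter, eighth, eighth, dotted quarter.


Step by step:
Beat values:
  whole = 4 beats
  half = 2 beats
  eighth = 0.5 beats
  quarter = 1 beat
  eighth = 0.5 beats
  eighth = 0.5 beats
  dotted quarter = 1.5 beats
Sum = 4 + 2 + 0.5 + 1 + 0.5 + 0.5 + 1.5
= 10 beats


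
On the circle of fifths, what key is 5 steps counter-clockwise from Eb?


Step by step:
Each counter-clockwise step moves down a perfect 5th (= up a perfect 4th)
From Eb: Eb → Ab → Db → F#/Gb → B → E
= E


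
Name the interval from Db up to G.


Solution.
Letter names: D → G spans 4 letter names → a 4th
Semitones: Db → G = 6 half-steps
A 4th of 6 semitones is an augmented 4th
= augmented 4th


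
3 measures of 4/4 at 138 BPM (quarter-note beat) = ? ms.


Working:
Quarter-note beat duration = 60000 / 138 ms
Beats per measure (4/4) = 4
One measure = 4 × 60000 / 138 = 240000 / 138 ms
3 measures = 3 × 240000 / 138 = 720000 / 138
= 5217.4 ms


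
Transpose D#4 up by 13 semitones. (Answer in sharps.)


D#4: chromatic position 3 in octave 4 → absolute = 4×12 + 3 = 51
Transpose up 13: 51 + 13 = 64
64 = 5×12 + 4 → E in octave 5
Result = E5


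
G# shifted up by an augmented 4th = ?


augmented 4th: 4 letter names, 6 semitones
Letter: G + 3 → C
Pitch: G# + 6 semitones, spelled as a C → C##
= C##


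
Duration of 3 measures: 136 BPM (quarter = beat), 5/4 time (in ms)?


Solution.
Quarter-note beat duration = 60000 / 136 ms
Beats per measure (5/4) = 5
One measure = 5 × 60000 / 136 = 300000 / 136 ms
3 measures = 3 × 300000 / 136 = 900000 / 136
= 6617.6 ms


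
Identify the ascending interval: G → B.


Letter names: G → B spans 3 letter names → a 3rd
Semitones: G → B = 4 half-steps
A 3rd of 4 semitones is a major 3rd
= major 3rd


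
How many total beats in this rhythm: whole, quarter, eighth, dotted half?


Step by step:
Beat values:
  whole = 4 beats
  quarter = 1 beat
  eighth = 0.5 beats
  dotted half = 3 beats
Sum = 4 + 1 + 0.5 + 3
= 8.5 beats


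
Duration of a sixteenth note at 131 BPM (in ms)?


Step by step:
One quarter-note beat = 60000 / BPM = 60000 / 131 ms
Sixteenth note = 1/4 × quarter note
Duration = 1/4 × 60000 / 131 = 15000 / 131
= 114.5 ms


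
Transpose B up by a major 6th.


Let's work it out.
major 6th: 6 letter names, 9 semitones
Letter: B + 5 → G
Pitch: B + 9 semitones, spelled as a G → G#
= G#


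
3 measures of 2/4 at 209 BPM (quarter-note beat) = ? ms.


Step by step:
Quarter-note beat duration = 60000 / 209 ms
Beats per measure (2/4) = 2
One measure = 2 × 60000 / 209 = 120000 / 209 ms
3 measures = 3 × 120000 / 209 = 360000 / 209
= 1722.5 ms


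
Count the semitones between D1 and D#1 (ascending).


Absolute semitone position = octave×12 + chromatic position
D1: 1×12 + 2 = 14
D#1: 1×12 + 3 = 15
Difference = 15 - 14 = 1
= 1 semitone


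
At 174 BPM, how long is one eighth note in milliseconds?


Reasoning:
One quarter-note beat = 60000 / BPM = 60000 / 174 ms
Eighth note = 1/2 × quarter note
Duration = 1/2 × 60000 / 174 = 30000 / 174
= 172.4 ms


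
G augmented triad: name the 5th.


Let's work it out.
Augmented triad = root + major 3rd (4 semitones) + augmented 5th (8 semitones)
A triad on G stacks thirds, so the chord tones use letter names G-B-D
Root: G
Major 3rd above G: B
Augmented 5th above G: D#
The 5th = D#


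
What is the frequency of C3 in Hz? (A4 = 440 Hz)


f = 440 × 2^(n/12) where n = semitones from A4
C3: -21 semitones from A4
f = 440 × 2^(-21/12)
f = 130.81 Hz


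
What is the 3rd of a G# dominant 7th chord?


Solution.
Dominant 7th chord = root + major 3rd + perfect 5th + minor 7th
Seventh chords stack in thirds, so the letter names are G-B-D-F
Root: G#
Major 3rd above G#: B#
Perfect 5th above G#: D#
Minor 7th above G#: F#
The 3rd = B#


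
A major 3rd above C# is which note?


Let's work it out.
A 3rd spans 3 letter names, so from C we land on E
A major 3rd = 4 semitones above C#
Spell E at that pitch: E#
= E#


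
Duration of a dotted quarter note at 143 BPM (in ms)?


Reasoning:
One quarter-note beat = 60000 / BPM = 60000 / 143 ms
Dotted quarter note = 3/2 × quarter note
Duration = 3/2 × 60000 / 143 = 90000 / 143
= 629.4 ms


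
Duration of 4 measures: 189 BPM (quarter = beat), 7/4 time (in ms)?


Quarter-note beat duration = 60000 / 189 ms
Beats per measure (7/4) = 7
One measure = 7 × 60000 / 189 = 420000 / 189 ms
4 measures = 4 × 420000 / 189 = 1680000 / 189
= 8888.9 ms


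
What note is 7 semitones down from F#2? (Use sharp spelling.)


Solution.
F#2: chromatic position 6 in octave 2 → absolute = 2×12 + 6 = 30
Transpose down 7: 30 - 7 = 23
23 = 1×12 + 11 → B in octave 1
Result = B1


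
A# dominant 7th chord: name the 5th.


Solution.
Dominant 7th chord = root + major 3rd + perfect 5th + minor 7th
Seventh chords stack in thirds, so the letter names are A-C-E-G
Root: A#
Major 3rd above A#: C##
Perfect 5th above A#: E#
Minor 7th above A#: G#
The 5th = E#


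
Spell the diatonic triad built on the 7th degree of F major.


Step by step:
F major scale: F G A Bb C D E
Diatonic triad on degree 7 stacks scale notes 7, 2, 4: E G Bb
E→G = 3 semitones; E→Bb = 6 semitones → diminished triad
= E G Bb (diminished)


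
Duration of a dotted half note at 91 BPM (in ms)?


Solution.
One quarter-note beat = 60000 / BPM = 60000 / 91 ms
Dotted half note = 3 × quarter note
Duration = 3 × 60000 / 91 = 180000 / 91
= 1978.0 ms


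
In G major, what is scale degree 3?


Step by step:
Major scale pattern: W-W-H-W-W-W-H (2-2-1-2-2-2-1 semitones)
Starting from G:
  G + 2 semitones → A
  A + 2 semitones → B
  B + 1 semitone → C
  C + 2 semitones → D
  D + 2 semitones → E
  E + 2 semitones → F#
  F# + 1 semitone → G
Scale: G A B C D E F#
Degree 3 = B


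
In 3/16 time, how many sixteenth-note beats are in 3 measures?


Solution.
Time signature 3/16: the bottom number 16 means the sixteenth note gets one count
The top number 3 means 3 sixteenth-note beats per measure
Total = 3 × 3 measures
= 9 sixteenth-note beats


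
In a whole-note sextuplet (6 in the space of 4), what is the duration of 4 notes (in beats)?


Sextuplet: 6 notes occupy the space of 4 whole notes
Space = 4 × 4 = 16 beats
Each sextuplet note = 16 / 6 = 8/3 beats
4 notes = 4 × 8/3 = 32/3
= 32/3 beats


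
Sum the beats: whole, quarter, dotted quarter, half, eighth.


Reasoning:
Beat values:
  whole = 4 beats
  quarter = 1 beat
  dotted quarter = 1.5 beats
  half = 2 beats
  eighth = 0.5 beats
Sum = 4 + 1 + 1.5 + 2 + 0.5
= 9 beats


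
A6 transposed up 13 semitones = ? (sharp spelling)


Solution.
A6: chromatic position 9 in octave 6 → absolute = 6×12 + 9 = 81
Transpose up 13: 81 + 13 = 94
94 = 7×12 + 10 → A# in octave 7
Result = A#7


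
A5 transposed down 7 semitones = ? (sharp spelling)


A5: chromatic position 9 in octave 5 → absolute = 5×12 + 9 = 69
Transpose down 7: 69 - 7 = 62
62 = 5×12 + 2 → D in octave 5
Result = D5


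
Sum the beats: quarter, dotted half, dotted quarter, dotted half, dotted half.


Beat values:
  quarter = 1 beat
  dotted half = 3 beats
  dotted quarter = 1.5 beats
  dotted half = 3 beats
  dotted half = 3 beats
Sum = 1 + 3 + 1.5 + 3 + 3
= 11.5 beats


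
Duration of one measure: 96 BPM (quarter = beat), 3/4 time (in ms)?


Step by step:
Quarter-note beat duration = 60000 / 96 ms
Beats per measure (3/4) = 3
One measure = 3 × 60000 / 96 = 180000 / 96 ms
= 1875.0 ms


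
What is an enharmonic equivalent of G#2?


Let's work it out.
Enharmonic notes sound the same pitch but are spelled with different letter names
G# and Ab name the same pitch class
= Ab2


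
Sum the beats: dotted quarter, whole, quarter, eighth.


Working:
Beat values:
  dotted quarter = 1.5 beats
  whole = 4 beats
  quarter = 1 beat
  eighth = 0.5 beats
Sum = 1.5 + 4 + 1 + 0.5
= 7 beats


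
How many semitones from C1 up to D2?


Reasoning:
Absolute semitone position = octave×12 + chromatic position
C1: 1×12 + 0 = 12
D2: 2×12 + 2 = 26
Difference = 26 - 12 = 14
= 14 semitones


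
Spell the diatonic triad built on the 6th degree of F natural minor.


F natural minor scale: F G Ab Bb C Db Eb
Diatonic triad on degree 6 stacks scale notes 6, 1, 3: Db F Ab
Db→F = 4 semitones; Db→Ab = 7 semitones → major triad
= Db F Ab (major)


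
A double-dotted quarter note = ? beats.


Solution.
Base quarter note = 1 beat
Dot 1 adds half the previous value: +1/2
Dot 2 adds half the previous value: +1/4
One double-dotted quarter = 1 + 1/2 + 1/4 = 7/4
= 7/4 beats


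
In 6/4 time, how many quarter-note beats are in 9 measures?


Solution.
Time signature 6/4: the bottom number 4 means the quarter note gets one count
The top number 6 means 6 quarter-note beats per measure
Total = 6 × 9 measures
= 54 quarter-note beats


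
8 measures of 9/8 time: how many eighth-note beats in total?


Reasoning:
Time signature 9/8: the bottom number 8 means the eighth note gets one count
The top number 9 means 9 eighth-note beats per measure
Total = 9 × 8 measures
= 72 eighth-note beats


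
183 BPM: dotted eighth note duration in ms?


Step by step:
One quarter-note beat = 60000 / BPM = 60000 / 183 ms
Dotted eighth note = 3/4 × quarter note
Duration = 3/4 × 60000 / 183 = 45000 / 183
= 245.9 ms


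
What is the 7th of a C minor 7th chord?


Let's work it out.
Minor 7th chord = root + minor 3rd + perfect 5th + minor 7th
Seventh chords stack in thirds, so the letter names are C-E-G-B
Root: C
Minor 3rd above C: Eb
Perfect 5th above C: G
Minor 7th above C: Bb
The 7th = Bb


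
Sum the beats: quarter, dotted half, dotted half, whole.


Beat values:
  quarter = 1 beat
  dotted half = 3 beats
  dotted half = 3 beats
  whole = 4 beats
Sum = 1 + 3 + 3 + 4
= 11 beats


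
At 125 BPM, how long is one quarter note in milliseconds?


Let's work it out.
One quarter-note beat = 60000 / BPM = 60000 / 125 ms
Duration = 60000 / 125
= 480.0 ms


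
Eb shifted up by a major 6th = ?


Solution.
major 6th: 6 letter names, 9 semitones
Letter: E + 5 → C
Pitch: Eb + 9 semitones, spelled as a C → C
= C


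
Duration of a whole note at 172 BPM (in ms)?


Step by step:
One quarter-note beat = 60000 / BPM = 60000 / 172 ms
Whole note = 4 × quarter note
Duration = 4 × 60000 / 172 = 240000 / 172
= 1395.3 ms


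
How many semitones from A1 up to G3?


Solution.
Absolute semitone position = octave×12 + chromatic position
A1: 1×12 + 9 = 21
G3: 3×12 + 7 = 43
Difference = 43 - 21 = 22
= 22 semitones


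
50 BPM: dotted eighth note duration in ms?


One quarter-note beat = 60000 / BPM = 60000 / 50 ms
Dotted eighth note = 3/4 × quarter note
Duration = 3/4 × 60000 / 50 = 45000 / 50
= 900.0 ms


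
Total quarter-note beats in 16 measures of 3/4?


Reasoning:
Time signature 3/4: the bottom number 4 means the quarter note gets one count
The top number 3 means 3 quarter-note beats per measure
Total = 3 × 16 measures
= 48 quarter-note beats


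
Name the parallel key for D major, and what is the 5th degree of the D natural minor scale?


Step by step:
Parallel keys share the same tonic but differ in mode
D major → parallel is D minor
D natural minor scale: D E F G A Bb C
= D minor; 5th degree = A


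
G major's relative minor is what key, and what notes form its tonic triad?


The relative minor shares the major's key signature and starts on its 6th degree
6th degree = a major 6th above the tonic; a major 6th above G is E
→ relative minor of G major is E minor
Tonic triad of E minor = root + minor 3rd + perfect 5th = E G B
= E minor; triad = E G B


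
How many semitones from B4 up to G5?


Let's work it out.
Absolute semitone position = octave×12 + chromatic position
B4: 4×12 + 11 = 59
G5: 5×12 + 7 = 67
Difference = 67 - 59 = 8
= 8 semitones


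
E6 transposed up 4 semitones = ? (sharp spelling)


Let's work it out.
E6: chromatic position 4 in octave 6 → absolute = 6×12 + 4 = 76
Transpose up 4: 76 + 4 = 80
80 = 6×12 + 8 → G# in octave 6
Result = G#6


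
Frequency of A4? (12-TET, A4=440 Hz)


Step by step:
f = 440 × 2^(n/12) where n = semitones from A4
A4: 0 semitones from A4
f = 440 × 2^(0/12)
f = 440.00 Hz


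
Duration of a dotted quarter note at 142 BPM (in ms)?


One quarter-note beat = 60000 / BPM = 60000 / 142 ms
Dotted quarter note = 3/2 × quarter note
Duration = 3/2 × 60000 / 142 = 90000 / 142
= 633.8 ms


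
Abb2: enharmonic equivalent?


Enharmonic notes sound the same pitch but are spelled with different letter names
Abb and G name the same pitch class
= G2


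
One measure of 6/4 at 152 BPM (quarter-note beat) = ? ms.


Let's work it out.
Quarter-note beat duration = 60000 / 152 ms
Beats per measure (6/4) = 6
One measure = 6 × 60000 / 152 = 360000 / 152 ms
= 2368.4 ms


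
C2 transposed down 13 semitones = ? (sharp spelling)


Step by step:
C2: chromatic position 0 in octave 2 → absolute = 2×12 + 0 = 24
Transpose down 13: 24 - 13 = 11
11 = 0×12 + 11 → B in octave 0
Result = B0


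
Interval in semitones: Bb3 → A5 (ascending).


Reasoning:
Absolute semitone position = octave×12 + chromatic position
Bb3: 3×12 + 10 = 46
A5: 5×12 + 9 = 69
Difference = 69 - 46 = 23
= 23 semitones


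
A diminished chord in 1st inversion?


Let's work it out.
Root position: A C Eb
1st inversion: move root up an octave
Bass note: C
Notes (bottom to top) = C Eb A


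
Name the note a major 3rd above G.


Reasoning:
A 3rd spans 3 letter names, so from G we land on B
A major 3rd = 4 semitones above G
Spell B at that pitch: B
= B


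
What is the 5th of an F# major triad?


Solution.
Major triad = root + major 3rd (4 semitones) + perfect 5th (7 semitones)
A triad on F# stacks thirds, so the chord tones use letter names F-A-C
Root: F#
Major 3rd above F#: A#
Perfect 5th above F#: C#
The 5th = C#


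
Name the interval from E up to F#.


Solution.
Letter names: E → F spans 2 letter names → a 2nd
Semitones: E → F# = 2 half-steps
A 2nd of 2 semitones is a major 2nd
= major 2nd


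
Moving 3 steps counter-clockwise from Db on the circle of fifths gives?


Each counter-clockwise step moves down a perfect 5th (= up a perfect 4th)
From Db: Db → F#/Gb → B → E
= E


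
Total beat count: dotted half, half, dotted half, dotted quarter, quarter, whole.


Let's work it out.
Beat values:
  dotted half = 3 beats
  half = 2 beats
  dotted half = 3 beats
  dotted quarter = 1.5 beats
  quarter = 1 beat
  whole = 4 beats
Sum = 3 + 2 + 3 + 1.5 + 1 + 4
= 14.5 beats


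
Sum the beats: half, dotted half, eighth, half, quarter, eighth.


Solution.
Beat values:
  half = 2 beats
  dotted half = 3 beats
  eighth = 0.5 beats
  half = 2 beats
  quarter = 1 beat
  eighth = 0.5 beats
Sum = 2 + 3 + 0.5 + 2 + 1 + 0.5
= 9 beats


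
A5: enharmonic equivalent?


Reasoning:
Enharmonic notes sound the same pitch but are spelled with different letter names
A and Bbb name the same pitch class
= Bbb5


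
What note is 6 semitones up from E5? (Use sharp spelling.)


Step by step:
E5: chromatic position 4 in octave 5 → absolute = 5×12 + 4 = 64
Transpose up 6: 64 + 6 = 70
70 = 5×12 + 10 → A# in octave 5
Result = A#5


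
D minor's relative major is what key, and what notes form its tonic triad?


Step by step:
The relative major shares the key signature and is a minor 3rd above the minor tonic
A minor 3rd above D is F
→ relative major of D minor is F major
Tonic triad of F major = root + major 3rd + perfect 5th = F A C
= F major; triad = F A C


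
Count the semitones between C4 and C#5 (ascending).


Let's work it out.
Absolute semitone position = octave×12 + chromatic position
C4: 4×12 + 0 = 48
C#5: 5×12 + 1 = 61
Difference = 61 - 48 = 13
= 13 semitones


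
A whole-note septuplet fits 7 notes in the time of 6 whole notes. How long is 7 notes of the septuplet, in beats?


Let's work it out.
Septuplet: 7 notes occupy the space of 6 whole notes
Space = 6 × 4 = 24 beats
Each septuplet note = 24 / 7 = 24/7 beats
7 notes = 7 × 24/7 = 24
= 24 beats


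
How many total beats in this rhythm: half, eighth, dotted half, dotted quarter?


Beat values:
  half = 2 beats
  eighth = 0.5 beats
  dotted half = 3 beats
  dotted quarter = 1.5 beats
Sum = 2 + 0.5 + 3 + 1.5
= 7 beats


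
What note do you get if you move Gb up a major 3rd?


Working:
major 3rd: 3 letter names, 4 semitones
Letter: G + 2 → B
Pitch: Gb + 4 semitones, spelled as a B → Bb
= Bb


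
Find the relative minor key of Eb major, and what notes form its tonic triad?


Solution.
The relative minor shares the major's key signature and starts on its 6th degree
6th degree = a major 6th above the tonic; a major 6th above Eb is C
→ relative minor of Eb major is C minor
Tonic triad of C minor = root + minor 3rd + perfect 5th = C Eb G
= C minor; triad = C Eb G


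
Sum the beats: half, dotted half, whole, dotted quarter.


Beat values:
  half = 2 beats
  dotted half = 3 beats
  whole = 4 beats
  dotted quarter = 1.5 beats
Sum = 2 + 3 + 4 + 1.5
= 10.5 beats


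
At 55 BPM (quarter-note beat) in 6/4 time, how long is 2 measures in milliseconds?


Quarter-note beat duration = 60000 / 55 ms
Beats per measure (6/4) = 6
One measure = 6 × 60000 / 55 = 360000 / 55 ms
2 measures = 2 × 360000 / 55 = 720000 / 55
= 13090.9 ms


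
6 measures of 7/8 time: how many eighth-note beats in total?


Time signature 7/8: the bottom number 8 means the eighth note gets one count
The top number 7 means 7 eighth-note beats per measure
Total = 7 × 6 measures
= 42 eighth-note beats


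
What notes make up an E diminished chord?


Working:
Diminished triad = root + minor 3rd (3 semitones) + diminished 5th (6 semitones)
A triad on E stacks thirds, so the chord tones use letter names E-G-B
Root: E
Minor 3rd above E: G
Diminished 5th above E: Bb
Chord = E G Bb


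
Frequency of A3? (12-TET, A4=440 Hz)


Step by step:
f = 440 × 2^(n/12) where n = semitones from A4
A3: -12 semitones from A4
f = 440 × 2^(-12/12)
f = 220.00 Hz


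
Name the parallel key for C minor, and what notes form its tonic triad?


Let's work it out.
Parallel keys share the same tonic but differ in mode
C minor → parallel is C major
Tonic triad of C major = C E G
= C major; triad = C E G


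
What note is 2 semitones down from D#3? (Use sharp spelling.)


Let's work it out.
D#3: chromatic position 3 in octave 3 → absolute = 3×12 + 3 = 39
Transpose down 2: 39 - 2 = 37
37 = 3×12 + 1 → C# in octave 3
Result = C#3


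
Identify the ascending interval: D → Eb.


Step by step:
Letter names: D → E spans 2 letter names → a 2nd
Semitones: D → Eb = 1 half-step
A 2nd of 1 semitone is a minor 2nd
= minor 2nd


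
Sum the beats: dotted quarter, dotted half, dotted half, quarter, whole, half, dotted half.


Let's work it out.
Beat values:
  dotted quarter = 1.5 beats
  dotted half = 3 beats
  dotted half = 3 beats
  quarter = 1 beat
  whole = 4 beats
  half = 2 beats
  dotted half = 3 beats
Sum = 1.5 + 3 + 3 + 1 + 4 + 2 + 3
= 17.5 beats


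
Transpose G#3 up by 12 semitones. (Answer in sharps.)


G#3: chromatic position 8 in octave 3 → absolute = 3×12 + 8 = 44
Transpose up 12: 44 + 12 = 56
56 = 4×12 + 8 → G# in octave 4
Result = G#4


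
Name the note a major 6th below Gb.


Solution.
A 6th spans 6 letter names, so from G we land on B
A major 6th = 9 semitones below Gb
Spell B at that pitch: Bbb
= Bbb


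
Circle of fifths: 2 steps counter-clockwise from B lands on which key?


Let's work it out.
Each counter-clockwise step moves down a perfect 5th (= up a perfect 4th)
From B: B → E → A
= A


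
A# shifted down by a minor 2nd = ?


Solution.
minor 2nd: 2 letter names, 1 semitones
Letter: A - 1 → G
Pitch: A# - 1 semitones, spelled as a G → G##
= G##


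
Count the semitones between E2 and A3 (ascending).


Working:
Absolute semitone position = octave×12 + chromatic position
E2: 2×12 + 4 = 28
A3: 3×12 + 9 = 45
Difference = 45 - 28 = 17
= 17 semitones


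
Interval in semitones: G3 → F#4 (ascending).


Reasoning:
Absolute semitone position = octave×12 + chromatic position
G3: 3×12 + 7 = 43
F#4: 4×12 + 6 = 54
Difference = 54 - 43 = 11
= 11 semitones


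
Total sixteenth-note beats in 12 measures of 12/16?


Working:
Time signature 12/16: the bottom number 16 means the sixteenth note gets one count
The top number 12 means 12 sixteenth-note beats per measure
Total = 12 × 12 measures
= 144 sixteenth-note beats


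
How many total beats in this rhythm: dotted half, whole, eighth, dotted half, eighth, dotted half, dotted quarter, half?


Beat values:
  dotted half = 3 beats
  whole = 4 beats
  eighth = 0.5 beats
  dotted half = 3 beats
  eighth = 0.5 beats
  dotted half = 3 beats
  dotted quarter = 1.5 beats
  half = 2 beats
Sum = 3 + 4 + 0.5 + 3 + 0.5 + 3 + 1.5 + 2
= 17.5 beats


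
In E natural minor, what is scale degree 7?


Solution.
Natural minor scale pattern: W-H-W-W-H-W-W (2-1-2-2-1-2-2 semitones)
Starting from E:
  E + 2 semitones → F#
  F# + 1 semitone → G
  G + 2 semitones → A
  A + 2 semitones → B
  B + 1 semitone → C
  C + 2 semitones → D
  D + 2 semitones → E
Scale: E F# G A B C D
Degree 7 = D


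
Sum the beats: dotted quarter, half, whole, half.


Solution.
Beat values:
  dotted quarter = 1.5 beats
  half = 2 beats
  whole = 4 beats
  half = 2 beats
Sum = 1.5 + 2 + 4 + 2
= 9.5 beats


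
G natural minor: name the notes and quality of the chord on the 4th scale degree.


G natural minor scale: G A Bb C D Eb F
Diatonic triad on degree 4 stacks scale notes 4, 6, 1: C Eb G
C→Eb = 3 semitones; C→G = 7 semitones → minor triad
= C Eb G (minor)


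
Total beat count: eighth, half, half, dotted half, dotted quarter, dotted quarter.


Beat values:
  eighth = 0.5 beats
  half = 2 beats
  half = 2 beats
  dotted half = 3 beats
  dotted quarter = 1.5 beats
  dotted quarter = 1.5 beats
Sum = 0.5 + 2 + 2 + 3 + 1.5 + 1.5
= 10.5 beats


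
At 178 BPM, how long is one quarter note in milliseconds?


Step by step:
One quarter-note beat = 60000 / BPM = 60000 / 178 ms
Duration = 60000 / 178
= 337.1 ms


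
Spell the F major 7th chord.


Step by step:
Major 7th chord = root + major 3rd + perfect 5th + major 7th
Seventh chords stack in thirds, so the letter names are F-A-C-E
Root: F
Major 3rd above F: A
Perfect 5th above F: C
Major 7th above F: E
Chord = F A C E


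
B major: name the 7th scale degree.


Working:
Major scale pattern: W-W-H-W-W-W-H (2-2-1-2-2-2-1 semitones)
Starting from B:
  B + 2 semitones → C#
  C# + 2 semitones → D#
  D# + 1 semitone → E
  E + 2 semitones → F#
  F# + 2 semitones → G#
  G# + 2 semitones → A#
  A# + 1 semitone → B
Scale: B C# D# E F# G# A#
Degree 7 = A#


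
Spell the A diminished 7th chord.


Diminished 7th chord = root + minor 3rd + diminished 5th + diminished 7th
Seventh chords stack in thirds, so the letter names are A-C-E-G
Root: A
Minor 3rd above A: C
Diminished 5th above A: Eb
Diminished 7th above A: Gb
Chord = A C Eb Gb


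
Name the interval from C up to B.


Letter names: C → B spans 7 letter names → a 7th
Semitones: C → B = 11 half-steps
A 7th of 11 semitones is a major 7th
= major 7th


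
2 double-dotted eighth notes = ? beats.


Solution.
Base eighth note = 1/2 beats
Dot 1 adds half the previous value: +1/4
Dot 2 adds half the previous value: +1/8
One double-dotted eighth = 1/2 + 1/4 + 1/8 = 7/8
2 of them = 2 × 7/8 = 7/4
= 7/4 beats


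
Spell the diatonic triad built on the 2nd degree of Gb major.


Step by step:
Gb major scale: Gb Ab Bb Cb Db Eb F
Diatonic triad on degree 2 stacks scale notes 2, 4, 6: Ab Cb Eb
Ab→Cb = 3 semitones; Ab→Eb = 7 semitones → minor triad
= Ab Cb Eb (minor)


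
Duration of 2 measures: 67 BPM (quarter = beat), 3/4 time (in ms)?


Solution.
Quarter-note beat duration = 60000 / 67 ms
Beats per measure (3/4) = 3
One measure = 3 × 60000 / 67 = 180000 / 67 ms
2 measures = 2 × 180000 / 67 = 360000 / 67
= 5373.1 ms


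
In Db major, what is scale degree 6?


Reasoning:
Major scale pattern: W-W-H-W-W-W-H (2-2-1-2-2-2-1 semitones)
Starting from Db:
  Db + 2 semitones → Eb
  Eb + 2 semitones → F
  F + 1 semitone → Gb
  Gb + 2 semitones → Ab
  Ab + 2 semitones → Bb
  Bb + 2 semitones → C
  C + 1 semitone → Db
Scale: Db Eb F Gb Ab Bb C
Degree 6 = Bb


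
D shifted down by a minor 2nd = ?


Let's work it out.
minor 2nd: 2 letter names, 1 semitones
Letter: D - 1 → C
Pitch: D - 1 semitones, spelled as a C → C#
= C#


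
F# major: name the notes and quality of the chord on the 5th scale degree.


Let's work it out.
F# major scale: F# G# A# B C# D# E#
Diatonic triad on degree 5 stacks scale notes 5, 7, 2: C# E# G#
C#→E# = 4 semitones; C#→G# = 7 semitones → major triad
= C# E# G# (major)


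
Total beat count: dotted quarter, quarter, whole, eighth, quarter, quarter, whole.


Solution.
Beat values:
  dotted quarter = 1.5 beats
  quarter = 1 beat
  whole = 4 beats
  eighth = 0.5 beats
  quarter = 1 beat
  quarter = 1 beat
  whole = 4 beats
Sum = 1.5 + 1 + 4 + 0.5 + 1 + 1 + 4
= 13 beats
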